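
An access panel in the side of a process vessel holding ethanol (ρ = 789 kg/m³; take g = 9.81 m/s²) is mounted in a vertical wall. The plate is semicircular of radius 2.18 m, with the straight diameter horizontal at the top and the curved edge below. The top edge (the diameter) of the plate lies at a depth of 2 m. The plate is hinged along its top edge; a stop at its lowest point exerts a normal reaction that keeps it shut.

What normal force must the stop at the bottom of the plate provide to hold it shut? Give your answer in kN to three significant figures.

γ = ρg = 789 × 9.81 / 1000 = 7.74009 kN/m³.
The centroid of a semicircle lies 4r/(3π) = 0.925221 m from the diameter, here below the top edge, so the centroid depth is h_c = 2 + 0.925221 = 2.92522 m.
A = πr²/2 = π × 2.18²/2 = 7.46505 m².
Resultant F = γ·h_c·A = 7.74009 × 2.92522 × 7.46505 = 169.02 kN.
I_c = (π/8 − 8/(9π))·r⁴ = 0.109757 × 2.18⁴ = 2.4789 m⁴.
Centre of pressure: y_p = y_c + I_c/(y_c·A) = 2.92522 + 2.4789/(2.92522 × 7.46505) = 2.92522 + 0.113519 = 3.03874 m along the plane.
The resultant acts 0.925221 + 0.113519 = 1.03874 m (along the plate) below the hinge at the top edge, so the moment about the hinge is M = F × 1.03874 = 169.02 × 1.03874 = 175.568 kN·m.
A normal force at the bottom, 2.18 m from the hinge, must supply this moment: P = 175.568/2.18 = 80.5358 kN.

P ≈ 80.5 kN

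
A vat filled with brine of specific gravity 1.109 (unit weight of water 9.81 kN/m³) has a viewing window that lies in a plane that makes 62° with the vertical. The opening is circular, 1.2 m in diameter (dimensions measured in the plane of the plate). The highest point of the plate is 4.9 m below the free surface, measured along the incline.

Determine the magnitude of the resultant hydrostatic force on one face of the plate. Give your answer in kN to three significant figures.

γ = 1.109 × 9.81 = 10.87929 kN/m³.
The plate makes 62° with the vertical, i.e. θ = 90° − 62° = 28° to the horizontal. Measuring y along the incline from the free-surface line, vertical depth h = y·sinθ with sinθ = 0.469472.
The centroid is at the centre, 0.6 m below the top of the plate, so y_c = 4.9 + 0.6 = 5.5 m and h_c = 5.5 × 0.469472 = 2.5821 m.
A = π(0.6)² = 1.13097 m².
Resultant F = γ·h_c·A = 10.87929 × 2.5821 × 1.13097 = 31.7705 kN.

F ≈ 31.8 kN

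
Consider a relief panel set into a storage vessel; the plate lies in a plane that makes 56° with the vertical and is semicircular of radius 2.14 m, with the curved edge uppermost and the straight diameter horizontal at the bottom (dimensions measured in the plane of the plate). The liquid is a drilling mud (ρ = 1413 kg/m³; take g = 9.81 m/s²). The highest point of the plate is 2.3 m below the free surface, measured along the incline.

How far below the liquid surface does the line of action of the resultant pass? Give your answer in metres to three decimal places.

γ = ρg = 1413 × 9.81 / 1000 = 13.86153 kN/m³.
The plate makes 56° with the vertical, i.e. θ = 90° − 56° = 34° to the horizontal. Measuring y along the incline from the free-surface line, vertical depth h = y·sinθ with sinθ = 0.559193.
The centroid lies 4r/(3π) = 0.908244 m above the diameter, so r − 4r/(3π) = 2.14 − 0.908244 = 1.23176 m below the topmost point, so y_c = 2.3 + 1.23176 = 3.53176 m and h_c = 3.53176 × 0.559193 = 1.97494 m.
A = πr²/2 = π × 2.14²/2 = 7.19362 m².
Resultant F = γ·h_c·A = 13.86153 × 1.97494 × 7.19362 = 196.93 kN.
I_c = (π/8 − 8/(9π))·r⁴ = 0.109757 × 2.14⁴ = 2.3019 m⁴.
Centre of pressure: y_p = y_c + I_c/(y_c·A) = 3.53176 + 2.3019/(3.53176 × 7.19362) = 3.53176 + 0.0906041 = 3.62236 m along the plane.
Vertically, h_p = y_p·sinθ = 3.62236 × 0.559193 = 2.0256 m.

h_p = 2.026 m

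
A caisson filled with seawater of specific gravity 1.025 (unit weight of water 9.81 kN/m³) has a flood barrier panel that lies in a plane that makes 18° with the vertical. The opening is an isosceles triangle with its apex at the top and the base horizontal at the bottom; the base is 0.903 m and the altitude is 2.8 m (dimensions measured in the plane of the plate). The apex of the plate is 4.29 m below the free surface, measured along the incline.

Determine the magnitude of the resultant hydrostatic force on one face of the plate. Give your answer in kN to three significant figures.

F ≈ 74.4 kN

γ = 1.025 × 9.81 = 10.05525 kN/m³.
The plate makes 18° with the vertical, i.e. θ = 90° − 18° = 72° to the horizontal. Measuring y along the incline from the free-surface line, vertical depth h = y·sinθ with sinθ = 0.951057.
With the apex up, the centroid sits 2h/3 = 2 × 2.8/3 = 1.86667 m below the apex, so y_c = 4.29 + 1.86667 = 6.15667 m and h_c = 6.15667 × 0.951057 = 5.85534 m.
A = ½ × 0.903 × 2.8 = 1.2642 m².
Resultant F = γ·h_c·A = 10.05525 × 5.85534 × 1.2642 = 74.4322 kN.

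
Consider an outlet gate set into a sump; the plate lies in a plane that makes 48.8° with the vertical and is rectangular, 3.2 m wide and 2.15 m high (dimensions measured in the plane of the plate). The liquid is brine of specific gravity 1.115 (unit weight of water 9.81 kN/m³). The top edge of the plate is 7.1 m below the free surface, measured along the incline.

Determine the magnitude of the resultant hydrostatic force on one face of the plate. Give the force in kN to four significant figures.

γ = 1.115 × 9.81 = 10.93815 kN/m³.
The plate makes 48.8° with the vertical, i.e. θ = 90° − 48.8° = 41.2° to the horizontal. Measuring y along the incline from the free-surface line, vertical depth h = y·sinθ with sinθ = 0.658689.
The centroid lies 2.15/2 = 1.075 m below the top edge, so y_c = 7.1 + 1.075 = 8.175 m and h_c = 8.175 × 0.658689 = 5.38478 m.
A = 3.2 × 2.15 = 6.88 m².
Resultant F = γ·h_c·A = 10.93815 × 5.38478 × 6.88 = 405.229 kN.

F ≈ 405.2 kN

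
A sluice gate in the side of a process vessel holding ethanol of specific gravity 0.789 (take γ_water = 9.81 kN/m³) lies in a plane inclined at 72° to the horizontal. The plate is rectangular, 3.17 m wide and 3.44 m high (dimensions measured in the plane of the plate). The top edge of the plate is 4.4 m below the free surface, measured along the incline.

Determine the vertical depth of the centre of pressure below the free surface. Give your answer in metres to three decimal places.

γ = 0.789 × 9.81 = 7.74009 kN/m³.
Let θ = 72° be the plate's angle to the horizontal; measure y along the incline from where the plane meets the free surface. Vertical depth h = y·sinθ with sinθ = 0.951057.
The centroid lies 3.44/2 = 1.72 m below the top edge, so y_c = 4.4 + 1.72 = 6.12 m and h_c = 6.12 × 0.951057 = 5.82047 m.
A = 3.17 × 3.44 = 10.9048 m².
Resultant F = γ·h_c·A = 7.74009 × 5.82047 × 10.9048 = 491.272 kN.
I_c = b·h³/12 = 3.17 × 3.44³/12 = 10.7536 m⁴.
Centre of pressure: y_p = y_c + I_c/(y_c·A) = 6.12 + 10.7536/(6.12 × 10.9048) = 6.12 + 0.161133 = 6.28113 m along the plane.
Vertically, h_p = y_p·sinθ = 6.28113 × 0.951057 = 5.97371 m.

h_p = 5.974 m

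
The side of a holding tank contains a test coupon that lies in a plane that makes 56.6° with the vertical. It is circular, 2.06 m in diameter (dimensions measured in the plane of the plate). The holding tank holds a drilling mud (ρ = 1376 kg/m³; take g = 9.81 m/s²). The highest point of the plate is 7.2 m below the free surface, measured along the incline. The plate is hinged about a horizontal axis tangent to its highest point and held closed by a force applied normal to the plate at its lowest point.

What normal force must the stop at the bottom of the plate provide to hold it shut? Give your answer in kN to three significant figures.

P ≈ 105 kN

γ = ρg = 1376 × 9.81 / 1000 = 13.49856 kN/m³.
The plate makes 56.6° with the vertical, i.e. θ = 90° − 56.6° = 33.4° to the horizontal. Measuring y along the incline from the free-surface line, vertical depth h = y·sinθ with sinθ = 0.550481.
The centroid is at the centre, 1.03 m below the top of the plate, so y_c = 7.2 + 1.03 = 8.23 m and h_c = 8.23 × 0.550481 = 4.53046 m.
A = π(1.03)² = 3.33292 m².
Resultant F = γ·h_c·A = 13.49856 × 4.53046 × 3.33292 = 203.824 kN.
I_c = πr⁴/4 = π × 1.03⁴/4 = 0.883973 m⁴.
Centre of pressure: y_p = y_c + I_c/(y_c·A) = 8.23 + 0.883973/(8.23 × 3.33292) = 8.23 + 0.0322266 = 8.26223 m along the plane.
The resultant acts 1.03 + 0.0322266 = 1.06223 m (along the plate) below the hinge at the top edge, so the moment about the hinge is M = F × 1.06223 = 203.824 × 1.06223 = 216.508 kN·m.
A normal force at the bottom, 2.06 m from the hinge, must supply this moment: P = 216.508/2.06 = 105.101 kN.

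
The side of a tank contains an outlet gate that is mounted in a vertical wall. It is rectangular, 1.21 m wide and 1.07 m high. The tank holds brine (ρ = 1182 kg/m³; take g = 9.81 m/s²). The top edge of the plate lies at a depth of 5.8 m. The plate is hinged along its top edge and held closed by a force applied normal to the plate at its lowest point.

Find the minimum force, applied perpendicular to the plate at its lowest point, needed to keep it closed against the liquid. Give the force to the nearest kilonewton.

P ≈ 49 kN

γ = ρg = 1182 × 9.81 / 1000 = 11.59542 kN/m³.
The centroid lies 1.07/2 = 0.535 m below the top edge, so the centroid depth is h_c = 5.8 + 0.535 = 6.335 m.
A = 1.21 × 1.07 = 1.2947 m².
Resultant F = γ·h_c·A = 11.59542 × 6.335 × 1.2947 = 95.1048 kN.
I_c = b·h³/12 = 1.21 × 1.07³/12 = 0.123525 m⁴.
Centre of pressure: y_p = y_c + I_c/(y_c·A) = 6.335 + 0.123525/(6.335 × 1.2947) = 6.335 + 0.0150605 = 6.35006 m along the plane.
The resultant acts 0.535 + 0.0150605 = 0.550061 m (along the plate) below the hinge at the top edge, so the moment about the hinge is M = F × 0.550061 = 95.1048 × 0.550061 = 52.3134 kN·m.
A normal force at the bottom, 1.07 m from the hinge, must supply this moment: P = 52.3134/1.07 = 48.891 kN.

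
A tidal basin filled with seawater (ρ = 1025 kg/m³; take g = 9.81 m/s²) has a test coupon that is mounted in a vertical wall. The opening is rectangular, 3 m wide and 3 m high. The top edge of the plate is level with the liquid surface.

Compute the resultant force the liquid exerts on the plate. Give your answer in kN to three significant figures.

F ≈ 136 kN

γ = ρg = 1025 × 9.81 / 1000 = 10.05525 kN/m³.
The centroid lies 3/2 = 1.5 m below the top edge, so the centroid depth is h_c = 1.5 m.
A = 3 × 3 = 9 m².
Resultant F = γ·h_c·A = 10.05525 × 1.5 × 9 = 135.746 kN.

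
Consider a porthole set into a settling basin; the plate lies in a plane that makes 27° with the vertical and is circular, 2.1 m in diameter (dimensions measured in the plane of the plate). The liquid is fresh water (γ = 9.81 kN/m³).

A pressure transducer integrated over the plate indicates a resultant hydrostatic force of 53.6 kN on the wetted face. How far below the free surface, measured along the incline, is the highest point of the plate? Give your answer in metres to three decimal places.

y_top ≈ 0.720 m

γ = 9.81 kN/m³.
A = π(1.05)² = 3.46361 m².
From F = γ·h_c·A, the centroid depth is h_c = 53.6/(9.81 × 3.46361) = 1.57749 m.
The plate makes 27° with the vertical, i.e. θ = 90° − 27° = 63° to the horizontal. Measuring y along the incline from the free-surface line, vertical depth h = y·sinθ with sinθ = 0.891007.
Along the incline, y_c = h_c/sinθ = 1.57749/0.891007 = 1.77046 m.
The centroid is at the centre, 1.05 m below the top of the plate, so the highest point sits at y_top = 1.77046 − 1.05 = 0.72046 m along the incline.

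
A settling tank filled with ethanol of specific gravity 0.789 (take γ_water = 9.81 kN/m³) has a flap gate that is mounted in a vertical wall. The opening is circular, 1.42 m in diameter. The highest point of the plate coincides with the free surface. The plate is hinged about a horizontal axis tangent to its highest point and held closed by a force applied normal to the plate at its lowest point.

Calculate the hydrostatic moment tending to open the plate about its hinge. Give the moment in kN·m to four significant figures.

γ = 0.789 × 9.81 = 7.74009 kN/m³.
The centroid is at the centre, 0.71 m below the top of the plate, so the centroid depth is h_c = 0.71 m.
A = π(0.71)² = 1.58368 m².
Resultant F = γ·h_c·A = 7.74009 × 0.71 × 1.58368 = 8.70306 kN.
I_c = πr⁴/4 = π × 0.71⁴/4 = 0.199583 m⁴.
Centre of pressure: y_p = y_c + I_c/(y_c·A) = 0.71 + 0.199583/(0.71 × 1.58368) = 0.71 + 0.1775 = 0.8875 m along the plane.
The resultant acts 0.71 + 0.1775 = 0.8875 m (along the plate) below the hinge at the top edge, so the moment about the hinge is M = F × 0.8875 = 8.70306 × 0.8875 = 7.72397 kN·m.

M ≈ 7.724 kN·m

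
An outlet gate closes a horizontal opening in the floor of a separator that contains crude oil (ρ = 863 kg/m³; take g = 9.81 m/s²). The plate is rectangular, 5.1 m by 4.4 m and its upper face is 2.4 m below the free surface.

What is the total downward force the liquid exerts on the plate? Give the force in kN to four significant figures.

F ≈ 455.9 kN

γ = ρg = 863 × 9.81 / 1000 = 8.46603 kN/m³.
The plate is horizontal, so pressure is uniform at p = γ·h = 8.46603 × 2.4 = 20.3185 kN/m².
A = 5.1 × 4.4 = 22.44 m².
F = p·A = 20.3185 × 22.44 = 455.947 kN.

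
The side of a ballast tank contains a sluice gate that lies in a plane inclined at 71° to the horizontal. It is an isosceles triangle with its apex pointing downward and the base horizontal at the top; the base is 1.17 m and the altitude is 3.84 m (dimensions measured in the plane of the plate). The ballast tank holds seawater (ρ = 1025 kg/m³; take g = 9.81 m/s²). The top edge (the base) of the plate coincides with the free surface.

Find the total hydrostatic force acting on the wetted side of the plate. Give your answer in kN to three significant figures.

γ = ρg = 1025 × 9.81 / 1000 = 10.05525 kN/m³.
Let θ = 71° be the plate's angle to the horizontal; measure y along the incline from where the plane meets the free surface. Vertical depth h = y·sinθ with sinθ = 0.945519.
With the apex down, the centroid sits h/3 = 3.84/3 = 1.28 m below the base (the top edge), so y_c = 1.28 m and h_c = 1.28 × 0.945519 = 1.21026 m.
A = ½ × 1.17 × 3.84 = 2.2464 m².
Resultant F = γ·h_c·A = 10.05525 × 1.21026 × 2.2464 = 27.3375 kN.

F ≈ 27.3 kN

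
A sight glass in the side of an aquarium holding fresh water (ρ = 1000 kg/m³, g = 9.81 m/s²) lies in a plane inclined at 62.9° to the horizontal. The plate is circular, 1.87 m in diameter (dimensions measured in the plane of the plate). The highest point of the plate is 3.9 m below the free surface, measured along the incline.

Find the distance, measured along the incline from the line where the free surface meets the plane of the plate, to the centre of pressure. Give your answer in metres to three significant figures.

y_p = 4.88 m

γ = ρg = 1000 × 9.81 = 9810 N/m³ = 9.81 kN/m³.
Let θ = 62.9° be the plate's angle to the horizontal; measure y along the incline from where the plane meets the free surface. Vertical depth h = y·sinθ with sinθ = 0.890213.
The centroid is at the centre, 0.935 m below the top of the plate, so y_c = 3.9 + 0.935 = 4.835 m and h_c = 4.835 × 0.890213 = 4.30418 m.
A = π(0.935)² = 2.74646 m².
Resultant F = γ·h_c·A = 9.81 × 4.30418 × 2.74646 = 115.967 kN.
I_c = πr⁴/4 = π × 0.935⁴/4 = 0.600256 m⁴.
Centre of pressure: y_p = y_c + I_c/(y_c·A) = 4.835 + 0.600256/(4.835 × 2.74646) = 4.835 + 0.0452029 = 4.8802 m along the plane.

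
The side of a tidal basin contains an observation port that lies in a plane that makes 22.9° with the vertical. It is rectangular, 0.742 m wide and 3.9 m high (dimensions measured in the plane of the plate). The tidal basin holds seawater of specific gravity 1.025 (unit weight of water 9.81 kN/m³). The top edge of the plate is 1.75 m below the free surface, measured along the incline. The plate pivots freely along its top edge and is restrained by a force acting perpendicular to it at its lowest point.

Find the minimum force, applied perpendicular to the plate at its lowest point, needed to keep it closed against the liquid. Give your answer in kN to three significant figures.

P ≈ 58.3 kN

γ = 1.025 × 9.81 = 10.05525 kN/m³.
The plate makes 22.9° with the vertical, i.e. θ = 90° − 22.9° = 67.1° to the horizontal. Measuring y along the incline from the free-surface line, vertical depth h = y·sinθ with sinθ = 0.921185.
The centroid lies 3.9/2 = 1.95 m below the top edge, so y_c = 1.75 + 1.95 = 3.7 m and h_c = 3.7 × 0.921185 = 3.40838 m.
A = 0.742 × 3.9 = 2.8938 m².
Resultant F = γ·h_c·A = 10.05525 × 3.40838 × 2.8938 = 99.1766 kN.
I_c = b·h³/12 = 0.742 × 3.9³/12 = 3.66789 m⁴.
Centre of pressure: y_p = y_c + I_c/(y_c·A) = 3.7 + 3.66789/(3.7 × 2.8938) = 3.7 + 0.342567 = 4.04257 m along the plane.
The resultant acts 1.95 + 0.342567 = 2.29257 m (along the plate) below the hinge at the top edge, so the moment about the hinge is M = F × 2.29257 = 99.1766 × 2.29257 = 227.369 kN·m.
A normal force at the bottom, 3.9 m from the hinge, must supply this moment: P = 227.369/3.9 = 58.2997 kN.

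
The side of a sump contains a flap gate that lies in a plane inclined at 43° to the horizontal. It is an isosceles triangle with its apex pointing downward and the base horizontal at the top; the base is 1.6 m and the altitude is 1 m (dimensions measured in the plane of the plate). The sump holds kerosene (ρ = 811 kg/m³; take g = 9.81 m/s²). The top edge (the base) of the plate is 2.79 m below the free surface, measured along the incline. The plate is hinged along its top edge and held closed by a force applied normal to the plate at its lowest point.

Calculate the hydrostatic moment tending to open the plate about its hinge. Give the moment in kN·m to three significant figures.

γ = ρg = 811 × 9.81 / 1000 = 7.95591 kN/m³.
Let θ = 43° be the plate's angle to the horizontal; measure y along the incline from where the plane meets the free surface. Vertical depth h = y·sinθ with sinθ = 0.681998.
With the apex down, the centroid sits h/3 = 1/3 = 0.333333 m below the base (the top edge), so y_c = 2.79 + 0.333333 = 3.12333 m and h_c = 3.12333 × 0.681998 = 2.1301 m.
A = ½ × 1.6 × 1 = 0.8 m².
Resultant F = γ·h_c·A = 7.95591 × 2.1301 × 0.8 = 13.5575 kN.
I_c = b·h³/36 = 1.6 × 1³/36 = 0.0444444 m⁴.
Centre of pressure: y_p = y_c + I_c/(y_c·A) = 3.12333 + 0.0444444/(3.12333 × 0.8) = 3.12333 + 0.0177873 = 3.14112 m along the plane.
The resultant acts 0.333333 + 0.0177873 = 0.35112 m (along the plate) below the hinge at the top edge, so the moment about the hinge is M = F × 0.35112 = 13.5575 × 0.35112 = 4.76031 kN·m.

M ≈ 4.76 kN·m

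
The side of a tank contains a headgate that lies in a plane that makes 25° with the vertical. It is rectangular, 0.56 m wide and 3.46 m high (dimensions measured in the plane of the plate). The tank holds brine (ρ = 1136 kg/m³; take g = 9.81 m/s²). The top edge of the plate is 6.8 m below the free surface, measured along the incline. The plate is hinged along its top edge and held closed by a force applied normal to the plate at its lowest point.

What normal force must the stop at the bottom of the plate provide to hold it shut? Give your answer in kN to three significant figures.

P ≈ 89.1 kN

γ = ρg = 1136 × 9.81 / 1000 = 11.14416 kN/m³.
The plate makes 25° with the vertical, i.e. θ = 90° − 25° = 65° to the horizontal. Measuring y along the incline from the free-surface line, vertical depth h = y·sinθ with sinθ = 0.906308.
The centroid lies 3.46/2 = 1.73 m below the top edge, so y_c = 6.8 + 1.73 = 8.53 m and h_c = 8.53 × 0.906308 = 7.73081 m.
A = 0.56 × 3.46 = 1.9376 m².
Resultant F = γ·h_c·A = 11.14416 × 7.73081 × 1.9376 = 166.931 kN.
I_c = b·h³/12 = 0.56 × 3.46³/12 = 1.93301 m⁴.
Centre of pressure: y_p = y_c + I_c/(y_c·A) = 8.53 + 1.93301/(8.53 × 1.9376) = 8.53 + 0.116956 = 8.64696 m along the plane.
The resultant acts 1.73 + 0.116956 = 1.84696 m (along the plate) below the hinge at the top edge, so the moment about the hinge is M = F × 1.84696 = 166.931 × 1.84696 = 308.315 kN·m.
A normal force at the bottom, 3.46 m from the hinge, must supply this moment: P = 308.315/3.46 = 89.1084 kN.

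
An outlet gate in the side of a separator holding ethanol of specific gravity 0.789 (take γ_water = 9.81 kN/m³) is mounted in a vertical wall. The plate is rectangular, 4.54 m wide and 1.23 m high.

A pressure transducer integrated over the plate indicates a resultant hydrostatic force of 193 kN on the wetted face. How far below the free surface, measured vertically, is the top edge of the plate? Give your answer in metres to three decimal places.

d_top ≈ 3.850 m

γ = 0.789 × 9.81 = 7.74009 kN/m³.
A = 4.54 × 1.23 = 5.5842 m².
From F = γ·h_c·A, the centroid depth is h_c = 193/(7.74009 × 5.5842) = 4.4653 m.
The centroid lies 1.23/2 = 0.615 m below the top edge, so the top edge sits at h_top = 4.4653 − 0.615 = 3.8503 m below the surface.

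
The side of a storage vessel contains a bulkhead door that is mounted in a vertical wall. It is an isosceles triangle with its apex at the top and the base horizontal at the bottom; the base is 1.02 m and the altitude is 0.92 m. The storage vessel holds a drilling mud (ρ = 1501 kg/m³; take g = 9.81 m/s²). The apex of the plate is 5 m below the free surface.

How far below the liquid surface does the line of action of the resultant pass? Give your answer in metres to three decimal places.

h_p = 5.622 m

γ = ρg = 1501 × 9.81 / 1000 = 14.72481 kN/m³.
With the apex up, the centroid sits 2h/3 = 2 × 0.92/3 = 0.613333 m below the apex, so the centroid depth is h_c = 5 + 0.613333 = 5.61333 m.
A = ½ × 1.02 × 0.92 = 0.4692 m².
Resultant F = γ·h_c·A = 14.72481 × 5.61333 × 0.4692 = 38.7818 kN.
I_c = b·h³/36 = 1.02 × 0.92³/36 = 0.0220628 m⁴.
Centre of pressure: y_p = y_c + I_c/(y_c·A) = 5.61333 + 0.0220628/(5.61333 × 0.4692) = 5.61333 + 0.00837688 = 5.62171 m along the plane.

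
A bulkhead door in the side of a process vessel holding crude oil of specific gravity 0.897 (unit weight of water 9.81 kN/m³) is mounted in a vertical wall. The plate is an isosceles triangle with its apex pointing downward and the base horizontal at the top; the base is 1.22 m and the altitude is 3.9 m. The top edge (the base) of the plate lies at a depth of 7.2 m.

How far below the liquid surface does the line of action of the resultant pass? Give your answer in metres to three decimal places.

γ = 0.897 × 9.81 = 8.79957 kN/m³.
With the apex down, the centroid sits h/3 = 3.9/3 = 1.3 m below the base (the top edge), so the centroid depth is h_c = 7.2 + 1.3 = 8.5 m.
A = ½ × 1.22 × 3.9 = 2.379 m².
Resultant F = γ·h_c·A = 8.79957 × 8.5 × 2.379 = 177.941 kN.
I_c = b·h³/36 = 1.22 × 3.9³/36 = 2.01025 m⁴.
Centre of pressure: y_p = y_c + I_c/(y_c·A) = 8.5 + 2.01025/(8.5 × 2.379) = 8.5 + 0.0994115 = 8.59941 m along the plane.

h_p = 8.599 m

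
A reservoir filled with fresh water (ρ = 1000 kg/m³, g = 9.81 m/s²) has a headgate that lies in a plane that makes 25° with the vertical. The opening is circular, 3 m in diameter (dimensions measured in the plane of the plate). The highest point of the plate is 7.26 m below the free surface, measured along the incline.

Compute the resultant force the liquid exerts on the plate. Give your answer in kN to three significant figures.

F ≈ 551 kN

γ = ρg = 1000 × 9.81 = 9810 N/m³ = 9.81 kN/m³.
The plate makes 25° with the vertical, i.e. θ = 90° − 25° = 65° to the horizontal. Measuring y along the incline from the free-surface line, vertical depth h = y·sinθ with sinθ = 0.906308.
The centroid is at the centre, 1.5 m below the top of the plate, so y_c = 7.26 + 1.5 = 8.76 m and h_c = 8.76 × 0.906308 = 7.93926 m.
A = π(1.5)² = 7.06858 m².
Resultant F = γ·h_c·A = 9.81 × 7.93926 × 7.06858 = 550.53 kN.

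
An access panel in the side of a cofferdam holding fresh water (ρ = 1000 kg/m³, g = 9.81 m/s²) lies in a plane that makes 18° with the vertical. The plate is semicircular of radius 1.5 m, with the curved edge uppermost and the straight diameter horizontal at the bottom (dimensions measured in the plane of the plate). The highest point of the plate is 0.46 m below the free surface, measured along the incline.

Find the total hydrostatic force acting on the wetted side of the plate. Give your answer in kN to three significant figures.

γ = ρg = 1000 × 9.81 = 9810 N/m³ = 9.81 kN/m³.
The plate makes 18° with the vertical, i.e. θ = 90° − 18° = 72° to the horizontal. Measuring y along the incline from the free-surface line, vertical depth h = y·sinθ with sinθ = 0.951057.
The centroid lies 4r/(3π) = 0.63662 m above the diameter, so r − 4r/(3π) = 1.5 − 0.63662 = 0.86338 m below the topmost point, so y_c = 0.46 + 0.86338 = 1.32338 m and h_c = 1.32338 × 0.951057 = 1.25861 m.
A = πr²/2 = π × 1.5²/2 = 3.53429 m².
Resultant F = γ·h_c·A = 9.81 × 1.25861 × 3.53429 = 43.6378 kN.

F ≈ 43.6 kN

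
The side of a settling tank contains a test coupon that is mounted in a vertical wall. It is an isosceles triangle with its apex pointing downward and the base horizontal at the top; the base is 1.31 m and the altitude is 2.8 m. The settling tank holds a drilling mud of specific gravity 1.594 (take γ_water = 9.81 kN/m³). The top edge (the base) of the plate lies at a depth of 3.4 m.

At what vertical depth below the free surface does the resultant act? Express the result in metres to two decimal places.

h_p = 4.43 m

γ = 1.594 × 9.81 = 15.63714 kN/m³.
With the apex down, the centroid sits h/3 = 2.8/3 = 0.933333 m below the base (the top edge), so the centroid depth is h_c = 3.4 + 0.933333 = 4.33333 m.
A = ½ × 1.31 × 2.8 = 1.834 m².
Resultant F = γ·h_c·A = 15.63714 × 4.33333 × 1.834 = 124.273 kN.
I_c = b·h³/36 = 1.31 × 2.8³/36 = 0.798809 m⁴.
Centre of pressure: y_p = y_c + I_c/(y_c·A) = 4.33333 + 0.798809/(4.33333 × 1.834) = 4.33333 + 0.100513 = 4.43384 m along the plane.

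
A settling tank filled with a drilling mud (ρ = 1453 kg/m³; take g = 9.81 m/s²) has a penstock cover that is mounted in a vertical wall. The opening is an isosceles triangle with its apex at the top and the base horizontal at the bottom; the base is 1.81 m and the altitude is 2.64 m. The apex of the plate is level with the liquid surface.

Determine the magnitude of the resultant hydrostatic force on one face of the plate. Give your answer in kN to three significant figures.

γ = ρg = 1453 × 9.81 / 1000 = 14.25393 kN/m³.
With the apex up, the centroid sits 2h/3 = 2 × 2.64/3 = 1.76 m below the apex, so the centroid depth is h_c = 1.76 m.
A = ½ × 1.81 × 2.64 = 2.3892 m².
Resultant F = γ·h_c·A = 14.25393 × 1.76 × 2.3892 = 59.9377 kN.

F ≈ 59.9 kN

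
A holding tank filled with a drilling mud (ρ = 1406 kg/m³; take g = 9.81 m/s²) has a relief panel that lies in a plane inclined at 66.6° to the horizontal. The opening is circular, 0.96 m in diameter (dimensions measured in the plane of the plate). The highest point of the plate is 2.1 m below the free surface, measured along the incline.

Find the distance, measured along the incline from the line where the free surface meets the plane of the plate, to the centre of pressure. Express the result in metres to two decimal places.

y_p = 2.60 m

γ = ρg = 1406 × 9.81 / 1000 = 13.79286 kN/m³.
Let θ = 66.6° be the plate's angle to the horizontal; measure y along the incline from where the plane meets the free surface. Vertical depth h = y·sinθ with sinθ = 0.917755.
The centroid is at the centre, 0.48 m below the top of the plate, so y_c = 2.1 + 0.48 = 2.58 m and h_c = 2.58 × 0.917755 = 2.36781 m.
A = π(0.48)² = 0.723823 m².
Resultant F = γ·h_c·A = 13.79286 × 2.36781 × 0.723823 = 23.6392 kN.
I_c = πr⁴/4 = π × 0.48⁴/4 = 0.0416922 m⁴.
Centre of pressure: y_p = y_c + I_c/(y_c·A) = 2.58 + 0.0416922/(2.58 × 0.723823) = 2.58 + 0.0223256 = 2.60233 m along the plane.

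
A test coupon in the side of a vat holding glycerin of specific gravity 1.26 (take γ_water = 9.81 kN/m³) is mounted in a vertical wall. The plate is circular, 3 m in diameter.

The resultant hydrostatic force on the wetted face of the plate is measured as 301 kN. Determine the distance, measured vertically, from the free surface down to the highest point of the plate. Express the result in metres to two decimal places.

d_top ≈ 1.95 m

γ = 1.26 × 9.81 = 12.3606 kN/m³.
A = π(1.5)² = 7.06858 m².
From F = γ·h_c·A, the centroid depth is h_c = 301/(12.3606 × 7.06858) = 3.44504 m.
The centroid is at the centre, 1.5 m below the top of the plate, so the highest point sits at h_top = 3.44504 − 1.5 = 1.94504 m below the surface.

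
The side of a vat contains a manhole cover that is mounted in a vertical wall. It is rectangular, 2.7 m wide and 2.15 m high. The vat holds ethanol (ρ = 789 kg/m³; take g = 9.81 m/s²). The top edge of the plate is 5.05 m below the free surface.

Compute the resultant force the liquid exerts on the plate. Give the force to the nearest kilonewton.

F ≈ 275 kN

γ = ρg = 789 × 9.81 / 1000 = 7.74009 kN/m³.
The centroid lies 2.15/2 = 1.075 m below the top edge, so the centroid depth is h_c = 5.05 + 1.075 = 6.125 m.
A = 2.7 × 2.15 = 5.805 m².
Resultant F = γ·h_c·A = 7.74009 × 6.125 × 5.805 = 275.204 kN.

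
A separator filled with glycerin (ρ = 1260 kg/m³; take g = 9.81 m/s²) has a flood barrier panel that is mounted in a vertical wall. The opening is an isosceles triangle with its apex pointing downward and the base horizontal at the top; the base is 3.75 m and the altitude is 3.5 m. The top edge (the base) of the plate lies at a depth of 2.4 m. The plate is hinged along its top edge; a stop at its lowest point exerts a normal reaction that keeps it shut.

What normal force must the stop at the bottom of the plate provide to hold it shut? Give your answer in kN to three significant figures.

P ≈ 112 kN

γ = ρg = 1260 × 9.81 / 1000 = 12.3606 kN/m³.
With the apex down, the centroid sits h/3 = 3.5/3 = 1.16667 m below the base (the top edge), so the centroid depth is h_c = 2.4 + 1.16667 = 3.56667 m.
A = ½ × 3.75 × 3.5 = 6.5625 m².
Resultant F = γ·h_c·A = 12.3606 × 3.56667 × 6.5625 = 289.316 kN.
I_c = b·h³/36 = 3.75 × 3.5³/36 = 4.46615 m⁴.
Centre of pressure: y_p = y_c + I_c/(y_c·A) = 3.56667 + 4.46615/(3.56667 × 6.5625) = 3.56667 + 0.19081 = 3.75748 m along the plane.
The resultant acts 1.16667 + 0.19081 = 1.35748 m (along the plate) below the hinge at the top edge, so the moment about the hinge is M = F × 1.35748 = 289.316 × 1.35748 = 392.741 kN·m.
A normal force at the bottom, 3.5 m from the hinge, must supply this moment: P = 392.741/3.5 = 112.212 kN.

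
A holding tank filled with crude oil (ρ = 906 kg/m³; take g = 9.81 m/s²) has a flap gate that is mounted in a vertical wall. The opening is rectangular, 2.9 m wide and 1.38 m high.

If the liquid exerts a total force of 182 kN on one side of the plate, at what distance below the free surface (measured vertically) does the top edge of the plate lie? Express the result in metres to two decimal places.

d_top ≈ 4.43 m

γ = ρg = 906 × 9.81 / 1000 = 8.88786 kN/m³.
A = 2.9 × 1.38 = 4.002 m².
From F = γ·h_c·A, the centroid depth is h_c = 182/(8.88786 × 4.002) = 5.11678 m.
The centroid lies 1.38/2 = 0.69 m below the top edge, so the top edge sits at h_top = 5.11678 − 0.69 = 4.42678 m below the surface.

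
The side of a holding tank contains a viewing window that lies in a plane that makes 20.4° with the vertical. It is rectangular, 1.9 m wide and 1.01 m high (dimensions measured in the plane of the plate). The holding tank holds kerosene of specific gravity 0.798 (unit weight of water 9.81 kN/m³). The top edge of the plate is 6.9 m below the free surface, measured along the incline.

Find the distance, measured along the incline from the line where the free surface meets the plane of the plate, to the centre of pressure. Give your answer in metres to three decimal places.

γ = 0.798 × 9.81 = 7.82838 kN/m³.
The plate makes 20.4° with the vertical, i.e. θ = 90° − 20.4° = 69.6° to the horizontal. Measuring y along the incline from the free-surface line, vertical depth h = y·sinθ with sinθ = 0.937282.
The centroid lies 1.01/2 = 0.505 m below the top edge, so y_c = 6.9 + 0.505 = 7.405 m and h_c = 7.405 × 0.937282 = 6.94057 m.
A = 1.9 × 1.01 = 1.919 m².
Resultant F = γ·h_c·A = 7.82838 × 6.94057 × 1.919 = 104.266 kN.
I_c = b·h³/12 = 1.9 × 1.01³/12 = 0.163131 m⁴.
Centre of pressure: y_p = y_c + I_c/(y_c·A) = 7.405 + 0.163131/(7.405 × 1.919) = 7.405 + 0.0114799 = 7.41648 m along the plane.

y_p = 7.416 m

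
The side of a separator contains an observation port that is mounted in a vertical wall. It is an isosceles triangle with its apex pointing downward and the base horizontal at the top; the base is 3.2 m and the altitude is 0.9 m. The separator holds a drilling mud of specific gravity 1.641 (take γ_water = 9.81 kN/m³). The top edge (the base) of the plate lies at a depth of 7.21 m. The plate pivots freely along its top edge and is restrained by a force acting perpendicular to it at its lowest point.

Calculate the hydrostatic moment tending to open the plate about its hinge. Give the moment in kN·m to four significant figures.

γ = 1.641 × 9.81 = 16.09821 kN/m³.
With the apex down, the centroid sits h/3 = 0.9/3 = 0.3 m below the base (the top edge), so the centroid depth is h_c = 7.21 + 0.3 = 7.51 m.
A = ½ × 3.2 × 0.9 = 1.44 m².
Resultant F = γ·h_c·A = 16.09821 × 7.51 × 1.44 = 174.092 kN.
I_c = b·h³/36 = 3.2 × 0.9³/36 = 0.0648 m⁴.
Centre of pressure: y_p = y_c + I_c/(y_c·A) = 7.51 + 0.0648/(7.51 × 1.44) = 7.51 + 0.00599201 = 7.51599 m along the plane.
The resultant acts 0.3 + 0.00599201 = 0.305992 m (along the plate) below the hinge at the top edge, so the moment about the hinge is M = F × 0.305992 = 174.092 × 0.305992 = 53.2708 kN·m.

M ≈ 53.27 kN·m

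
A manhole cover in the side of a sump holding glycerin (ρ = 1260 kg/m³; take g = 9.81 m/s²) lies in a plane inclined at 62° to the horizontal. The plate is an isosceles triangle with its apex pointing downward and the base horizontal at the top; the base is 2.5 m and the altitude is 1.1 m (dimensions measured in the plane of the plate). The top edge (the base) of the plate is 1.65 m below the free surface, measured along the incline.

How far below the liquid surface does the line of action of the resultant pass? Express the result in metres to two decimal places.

γ = ρg = 1260 × 9.81 / 1000 = 12.3606 kN/m³.
Let θ = 62° be the plate's angle to the horizontal; measure y along the incline from where the plane meets the free surface. Vertical depth h = y·sinθ with sinθ = 0.882948.
With the apex down, the centroid sits h/3 = 1.1/3 = 0.366667 m below the base (the top edge), so y_c = 1.65 + 0.366667 = 2.01667 m and h_c = 2.01667 × 0.882948 = 1.78061 m.
A = ½ × 2.5 × 1.1 = 1.375 m².
Resultant F = γ·h_c·A = 12.3606 × 1.78061 × 1.375 = 30.2629 kN.
I_c = b·h³/36 = 2.5 × 1.1³/36 = 0.0924306 m⁴.
Centre of pressure: y_p = y_c + I_c/(y_c·A) = 2.01667 + 0.0924306/(2.01667 × 1.375) = 2.01667 + 0.0333333 = 2.05 m along the plane.
Vertically, h_p = y_p·sinθ = 2.05 × 0.882948 = 1.81004 m.

h_p = 1.81 m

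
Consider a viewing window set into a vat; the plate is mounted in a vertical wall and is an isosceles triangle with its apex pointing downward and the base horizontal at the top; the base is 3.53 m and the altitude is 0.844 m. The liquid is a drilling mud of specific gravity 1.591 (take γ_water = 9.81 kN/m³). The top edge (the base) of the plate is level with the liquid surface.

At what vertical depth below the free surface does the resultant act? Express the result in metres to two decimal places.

h_p = 0.42 m

γ = 1.591 × 9.81 = 15.60771 kN/m³.
With the apex down, the centroid sits h/3 = 0.844/3 = 0.281333 m below the base (the top edge), so the centroid depth is h_c = 0.281333 m.
A = ½ × 3.53 × 0.844 = 1.48966 m².
Resultant F = γ·h_c·A = 15.60771 × 0.281333 × 1.48966 = 6.54104 kN.
I_c = b·h³/36 = 3.53 × 0.844³/36 = 0.0589521 m⁴.
Centre of pressure: y_p = y_c + I_c/(y_c·A) = 0.281333 + 0.0589521/(0.281333 × 1.48966) = 0.281333 + 0.140667 = 0.422 m along the plane.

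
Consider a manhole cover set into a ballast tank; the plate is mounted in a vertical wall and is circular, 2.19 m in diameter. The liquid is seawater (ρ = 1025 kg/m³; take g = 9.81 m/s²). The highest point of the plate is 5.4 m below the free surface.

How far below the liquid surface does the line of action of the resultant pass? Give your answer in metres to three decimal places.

γ = ρg = 1025 × 9.81 / 1000 = 10.05525 kN/m³.
The centroid is at the centre, 1.095 m below the top of the plate, so the centroid depth is h_c = 5.4 + 1.095 = 6.495 m.
A = π(1.095)² = 3.76685 m².
Resultant F = γ·h_c·A = 10.05525 × 6.495 × 3.76685 = 246.009 kN.
I_c = πr⁴/4 = π × 1.095⁴/4 = 1.12914 m⁴.
Centre of pressure: y_p = y_c + I_c/(y_c·A) = 6.495 + 1.12914/(6.495 × 3.76685) = 6.495 + 0.046152 = 6.54115 m along the plane.

h_p = 6.541 m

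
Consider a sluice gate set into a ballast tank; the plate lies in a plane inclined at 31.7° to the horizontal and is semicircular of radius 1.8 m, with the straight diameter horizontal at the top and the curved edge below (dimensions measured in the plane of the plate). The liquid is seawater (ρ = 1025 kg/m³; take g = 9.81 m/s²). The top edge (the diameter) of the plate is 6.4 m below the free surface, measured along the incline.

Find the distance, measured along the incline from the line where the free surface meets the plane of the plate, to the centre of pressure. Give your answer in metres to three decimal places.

y_p = 7.196 m

γ = ρg = 1025 × 9.81 / 1000 = 10.05525 kN/m³.
Let θ = 31.7° be the plate's angle to the horizontal; measure y along the incline from where the plane meets the free surface. Vertical depth h = y·sinθ with sinθ = 0.525472.
The centroid of a semicircle lies 4r/(3π) = 0.763944 m from the diameter, here below the top edge, so y_c = 6.4 + 0.763944 = 7.16394 m and h_c = 7.16394 × 0.525472 = 3.76445 m.
A = πr²/2 = π × 1.8²/2 = 5.08938 m².
Resultant F = γ·h_c·A = 10.05525 × 3.76445 × 5.08938 = 192.646 kN.
I_c = (π/8 − 8/(9π))·r⁴ = 0.109757 × 1.8⁴ = 1.15219 m⁴.
Centre of pressure: y_p = y_c + I_c/(y_c·A) = 7.16394 + 1.15219/(7.16394 × 5.08938) = 7.16394 + 0.0316015 = 7.19554 m along the plane.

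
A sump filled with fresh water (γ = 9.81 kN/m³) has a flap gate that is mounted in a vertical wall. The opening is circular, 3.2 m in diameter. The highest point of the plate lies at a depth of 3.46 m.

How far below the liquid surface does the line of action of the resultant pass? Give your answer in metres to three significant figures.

h_p = 5.19 m

γ = 9.81 kN/m³.
The centroid is at the centre, 1.6 m below the top of the plate, so the centroid depth is h_c = 3.46 + 1.6 = 5.06 m.
A = π(1.6)² = 8.04248 m².
Resultant F = γ·h_c·A = 9.81 × 5.06 × 8.04248 = 399.217 kN.
I_c = πr⁴/4 = π × 1.6⁴/4 = 5.14719 m⁴.
Centre of pressure: y_p = y_c + I_c/(y_c·A) = 5.06 + 5.14719/(5.06 × 8.04248) = 5.06 + 0.126482 = 5.18648 m along the plane.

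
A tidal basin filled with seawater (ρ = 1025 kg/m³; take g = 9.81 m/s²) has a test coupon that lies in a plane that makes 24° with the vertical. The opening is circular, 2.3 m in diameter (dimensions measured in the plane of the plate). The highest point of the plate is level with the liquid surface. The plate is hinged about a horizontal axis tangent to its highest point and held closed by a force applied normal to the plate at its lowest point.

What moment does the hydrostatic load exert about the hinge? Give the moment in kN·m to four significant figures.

M ≈ 63.09 kN·m

γ = ρg = 1025 × 9.81 / 1000 = 10.05525 kN/m³.
The plate makes 24° with the vertical, i.e. θ = 90° − 24° = 66° to the horizontal. Measuring y along the incline from the free-surface line, vertical depth h = y·sinθ with sinθ = 0.913545.
The centroid is at the centre, 1.15 m below the top of the plate, so y_c = 1.15 m and h_c = 1.15 × 0.913545 = 1.05058 m.
A = π(1.15)² = 4.15476 m².
Resultant F = γ·h_c·A = 10.05525 × 1.05058 × 4.15476 = 43.8902 kN.
I_c = πr⁴/4 = π × 1.15⁴/4 = 1.37367 m⁴.
Centre of pressure: y_p = y_c + I_c/(y_c·A) = 1.15 + 1.37367/(1.15 × 4.15476) = 1.15 + 0.287501 = 1.4375 m along the plane.
The resultant acts 1.15 + 0.287501 = 1.4375 m (along the plate) below the hinge at the top edge, so the moment about the hinge is M = F × 1.4375 = 43.8902 × 1.4375 = 63.0922 kN·m.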